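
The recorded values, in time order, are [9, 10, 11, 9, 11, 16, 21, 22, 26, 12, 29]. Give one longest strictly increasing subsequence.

9, 10, 11, 16, 21, 22, 26, 29

Patience tails give the LIS length; then backtrack through the dp parents:
9 → extends → [9]
10 → extends → [9, 10]
11 → extends → [9, 10, 11]
9 → already a tail → [9, 10, 11]
11 → already a tail → [9, 10, 11]
16 → extends → [9, 10, 11, 16]
21 → extends → [9, 10, 11, 16, 21]
22 → extends → [9, 10, 11, 16, 21, 22]
26 → extends → [9, 10, 11, 16, 21, 22, 26]
12 → replaces 16 → [9, 10, 11, 12, 21, 22, 26]
29 → extends → [9, 10, 11, 12, 21, 22, 26, 29]
Length 8; one witness is 9, 10, 11, 16, 21, 22, 26, 29.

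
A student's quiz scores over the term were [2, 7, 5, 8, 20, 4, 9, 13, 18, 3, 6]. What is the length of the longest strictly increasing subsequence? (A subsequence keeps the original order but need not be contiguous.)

Track the smallest tail for each achievable length (strict):
2 → extends → [2]
7 → extends → [2, 7]
5 → replaces 7 → [2, 5]
8 → extends → [2, 5, 8]
20 → extends → [2, 5, 8, 20]
4 → replaces 5 → [2, 4, 8, 20]
9 → replaces 20 → [2, 4, 8, 9]
13 → extends → [2, 4, 8, 9, 13]
18 → extends → [2, 4, 8, 9, 13, 18]
3 → replaces 4 → [2, 3, 8, 9, 13, 18]
6 → replaces 8 → [2, 3, 6, 9, 13, 18]
Six tails, so the longest strictly increasing subsequence has length 6 (e.g. 2, 7, 8, 9, 13, 18).

6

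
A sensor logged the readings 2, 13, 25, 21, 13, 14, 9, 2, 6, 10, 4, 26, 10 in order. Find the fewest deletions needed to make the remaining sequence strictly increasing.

9

Fewest deletions = n − (longest strictly increasing subsequence).
Patience tails:
2 → extends → [2]
13 → extends → [2, 13]
25 → extends → [2, 13, 25]
21 → replaces 25 → [2, 13, 21]
13 → already a tail → [2, 13, 21]
14 → replaces 21 → [2, 13, 14]
9 → replaces 13 → [2, 9, 14]
2 → already a tail → [2, 9, 14]
6 → replaces 9 → [2, 6, 14]
10 → replaces 14 → [2, 6, 10]
4 → replaces 6 → [2, 4, 10]
26 → extends → [2, 4, 10, 26]
10 → already a tail → [2, 4, 10, 26]
Longest strictly increasing subsequence has length 4, so deletions = 13 − 4 = 9.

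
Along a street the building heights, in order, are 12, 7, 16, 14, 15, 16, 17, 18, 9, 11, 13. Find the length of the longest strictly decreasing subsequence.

3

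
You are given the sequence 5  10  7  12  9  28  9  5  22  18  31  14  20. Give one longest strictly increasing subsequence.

5, 10, 12, 28, 31

Patience tails give the LIS length; then backtrack through the dp parents:
5 → extends → [5]
10 → extends → [5, 10]
7 → replaces 10 → [5, 7]
12 → extends → [5, 7, 12]
9 → replaces 12 → [5, 7, 9]
28 → extends → [5, 7, 9, 28]
9 → already a tail → [5, 7, 9, 28]
5 → already a tail → [5, 7, 9, 28]
22 → replaces 28 → [5, 7, 9, 22]
18 → replaces 22 → [5, 7, 9, 18]
31 → extends → [5, 7, 9, 18, 31]
14 → replaces 18 → [5, 7, 9, 14, 31]
20 → replaces 31 → [5, 7, 9, 14, 20]
Length 5; one witness is 5, 10, 12, 28, 31.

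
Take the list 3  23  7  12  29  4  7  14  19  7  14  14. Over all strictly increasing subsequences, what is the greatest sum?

Let S[i] be the best sum of a strictly increasing subsequence ending at i:
i:      1  2  3  4  5  6  7  8  9 10 11 12
a[i]:   3 23  7 12 29  4  7 14 19  7 14 14
S:      3 26 10 22 55  7 14 36 55 14 36 36
Maximum is 55 (e.g. 3 + 23 + 29).

55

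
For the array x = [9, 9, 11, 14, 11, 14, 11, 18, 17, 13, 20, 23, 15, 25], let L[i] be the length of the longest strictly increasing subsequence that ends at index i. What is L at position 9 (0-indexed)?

dp[i] = 1 + max{dp[j] : j<i, x[j]<x[i]} (or 1 if no such j):
i:      0  1  2  3  4  5  6  7  8  9 10 11 12 13
x[i]:   9  9 11 14 11 14 11 18 17 13 20 23 15 25
dp:     1  1  2  3  2  3  2  4  4  3  5  6  4  7
At index 9 the value is 3.

3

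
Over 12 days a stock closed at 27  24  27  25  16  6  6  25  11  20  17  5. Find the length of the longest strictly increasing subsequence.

Let dp[i] be the length of the longest such subsequence ending at index i:
i:      1  2  3  4  5  6  7  8  9 10 11 12
a[i]:  27 24 27 25 16  6  6 25 11 20 17  5
dp:     1  1  2  2  1  1  1  2  2  3  3  1
Maximum dp value is 3.

3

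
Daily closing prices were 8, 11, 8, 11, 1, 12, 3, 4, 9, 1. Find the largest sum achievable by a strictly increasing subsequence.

Let S[i] be the best sum of a strictly increasing subsequence ending at i:
i:      1  2  3  4  5  6  7  8  9 10
a[i]:   8 11  8 11  1 12  3  4  9  1
S:      8 19  8 19  1 31  4  8 17  1
Maximum is 31 (e.g. 8 + 11 + 12).

31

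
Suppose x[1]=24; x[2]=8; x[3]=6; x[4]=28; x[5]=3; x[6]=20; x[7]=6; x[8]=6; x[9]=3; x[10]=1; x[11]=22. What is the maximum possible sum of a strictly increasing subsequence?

52

Let S[i] be the best sum of a strictly increasing subsequence ending at i:
i:      1  2  3  4  5  6  7  8  9 10 11
x[i]:  24  8  6 28  3 20  6  6  3  1 22
S:     24  8  6 52  3 28  9  9  3  1 50
Maximum is 52 (e.g. 24 + 28).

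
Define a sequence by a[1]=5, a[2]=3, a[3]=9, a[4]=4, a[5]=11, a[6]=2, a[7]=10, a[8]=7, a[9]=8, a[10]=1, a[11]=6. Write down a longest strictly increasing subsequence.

3, 4, 7, 8

Patience tails give the LIS length; then backtrack through the dp parents:
5 → extends → [5]
3 → replaces 5 → [3]
9 → extends → [3, 9]
4 → replaces 9 → [3, 4]
11 → extends → [3, 4, 11]
2 → replaces 3 → [2, 4, 11]
10 → replaces 11 → [2, 4, 10]
7 → replaces 10 → [2, 4, 7]
8 → extends → [2, 4, 7, 8]
1 → replaces 2 → [1, 4, 7, 8]
6 → replaces 7 → [1, 4, 6, 8]
Length 4; one witness is 3, 4, 7, 8.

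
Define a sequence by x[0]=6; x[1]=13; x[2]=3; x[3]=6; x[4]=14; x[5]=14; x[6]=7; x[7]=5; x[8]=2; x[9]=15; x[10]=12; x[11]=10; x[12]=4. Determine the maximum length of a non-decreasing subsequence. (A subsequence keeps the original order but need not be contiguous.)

5

Track the smallest tail for each achievable length (allowing ties):
6 → extends → [6]
13 → extends → [6, 13]
3 → replaces 6 → [3, 13]
6 → replaces 13 → [3, 6]
14 → extends → [3, 6, 14]
14 → extends → [3, 6, 14, 14]
7 → replaces 14 → [3, 6, 7, 14]
5 → replaces 6 → [3, 5, 7, 14]
2 → replaces 3 → [2, 5, 7, 14]
15 → extends → [2, 5, 7, 14, 15]
12 → replaces 14 → [2, 5, 7, 12, 15]
10 → replaces 12 → [2, 5, 7, 10, 15]
4 → replaces 5 → [2, 4, 7, 10, 15]
Five tails, so the longest non-decreasing subsequence has length 5 (e.g. 6, 13, 14, 14, 15).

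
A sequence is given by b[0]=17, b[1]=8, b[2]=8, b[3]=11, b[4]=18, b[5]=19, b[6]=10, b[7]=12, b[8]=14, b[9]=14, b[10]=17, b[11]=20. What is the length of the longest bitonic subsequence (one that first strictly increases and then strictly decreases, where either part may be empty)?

inc[i] = longest strictly increasing subsequence ending at i; dec[i] = longest strictly decreasing subsequence starting at i:
i:      0  1  2  3  4  5  6  7  8  9 10 11
b[i]:  17  8  8 11 18 19 10 12 14 14 17 20
inc:    1  1  1  2  3  4  2  3  4  4  5  6
dec:    3  1  1  2  2  2  1  1  1  1  1  1
Best peak at i=11 (value 20): inc=6, dec=1, length 6+1−1 = 6.

6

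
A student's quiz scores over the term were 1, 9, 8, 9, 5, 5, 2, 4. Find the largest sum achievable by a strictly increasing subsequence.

18

Let S[i] be the best sum of a strictly increasing subsequence ending at i:
i:      1  2  3  4  5  6  7  8
a[i]:   1  9  8  9  5  5  2  4
S:      1 10  9 18  6  6  3  7
Maximum is 18 (e.g. 1 + 8 + 9).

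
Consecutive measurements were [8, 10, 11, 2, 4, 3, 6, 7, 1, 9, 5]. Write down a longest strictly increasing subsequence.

Patience tails give the LIS length; then backtrack through the dp parents:
8 → extends → [8]
10 → extends → [8, 10]
11 → extends → [8, 10, 11]
2 → replaces 8 → [2, 10, 11]
4 → replaces 10 → [2, 4, 11]
3 → replaces 4 → [2, 3, 11]
6 → replaces 11 → [2, 3, 6]
7 → extends → [2, 3, 6, 7]
1 → replaces 2 → [1, 3, 6, 7]
9 → extends → [1, 3, 6, 7, 9]
5 → replaces 6 → [1, 3, 5, 7, 9]
Length 5; one witness is 2, 4, 6, 7, 9.

2, 4, 6, 7, 9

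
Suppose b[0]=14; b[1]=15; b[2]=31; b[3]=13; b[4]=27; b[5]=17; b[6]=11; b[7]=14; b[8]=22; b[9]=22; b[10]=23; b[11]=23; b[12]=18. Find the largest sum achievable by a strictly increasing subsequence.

Let S[i] be the best sum of a strictly increasing subsequence ending at i:
i:      0  1  2  3  4  5  6  7  8  9 10 11 12
b[i]:  14 15 31 13 27 17 11 14 22 22 23 23 18
S:     14 29 60 13 56 46 11 27 68 68 91 91 64
Maximum is 91 (e.g. 14 + 15 + 17 + 22 + 23).

91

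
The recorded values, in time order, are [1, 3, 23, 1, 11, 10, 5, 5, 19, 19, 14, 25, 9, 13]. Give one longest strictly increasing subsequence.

1, 3, 11, 19, 25

Patience tails give the LIS length; then backtrack through the dp parents:
1 → extends → [1]
3 → extends → [1, 3]
23 → extends → [1, 3, 23]
1 → already a tail → [1, 3, 23]
11 → replaces 23 → [1, 3, 11]
10 → replaces 11 → [1, 3, 10]
5 → replaces 10 → [1, 3, 5]
5 → already a tail → [1, 3, 5]
19 → extends → [1, 3, 5, 19]
19 → already a tail → [1, 3, 5, 19]
14 → replaces 19 → [1, 3, 5, 14]
25 → extends → [1, 3, 5, 14, 25]
9 → replaces 14 → [1, 3, 5, 9, 25]
13 → replaces 25 → [1, 3, 5, 9, 13]
Length 5; one witness is 1, 3, 11, 19, 25.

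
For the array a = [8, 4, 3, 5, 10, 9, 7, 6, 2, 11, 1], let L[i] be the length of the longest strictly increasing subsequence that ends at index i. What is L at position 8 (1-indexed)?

dp[i] = 1 + max{dp[j] : j<i, a[j]<a[i]} (or 1 if no such j):
i:      1  2  3  4  5  6  7  8  9 10 11
a[i]:   8  4  3  5 10  9  7  6  2 11  1
dp:     1  1  1  2  3  3  3  3  1  4  1
At index 8 the value is 3.

3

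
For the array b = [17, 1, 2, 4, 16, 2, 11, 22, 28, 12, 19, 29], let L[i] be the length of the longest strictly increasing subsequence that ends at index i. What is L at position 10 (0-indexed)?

6

dp[i] = 1 + max{dp[j] : j<i, b[j]<b[i]} (or 1 if no such j):
i:      0  1  2  3  4  5  6  7  8  9 10 11
b[i]:  17  1  2  4 16  2 11 22 28 12 19 29
dp:     1  1  2  3  4  2  4  5  6  5  6  7
At index 10 the value is 6.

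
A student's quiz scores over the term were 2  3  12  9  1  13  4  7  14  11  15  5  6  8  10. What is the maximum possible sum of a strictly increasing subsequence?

59

Let S[i] be the best sum of a strictly increasing subsequence ending at i:
i:      1  2  3  4  5  6  7  8  9 10 11 12 13 14 15
a[i]:   2  3 12  9  1 13  4  7 14 11 15  5  6  8 10
S:      2  5 17 14  1 30  9 16 44 27 59 14 20 28 38
Maximum is 59 (e.g. 2 + 3 + 12 + 13 + 14 + 15).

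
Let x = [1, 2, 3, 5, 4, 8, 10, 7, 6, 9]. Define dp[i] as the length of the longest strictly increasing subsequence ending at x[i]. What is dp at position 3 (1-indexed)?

dp[i] = 1 + max{dp[j] : j<i, x[j]<x[i]} (or 1 if no such j):
i:      1  2  3  4  5  6  7  8  9 10
x[i]:   1  2  3  5  4  8 10  7  6  9
dp:     1  2  3  4  4  5  6  5  5  6
At index 3 the value is 3.

3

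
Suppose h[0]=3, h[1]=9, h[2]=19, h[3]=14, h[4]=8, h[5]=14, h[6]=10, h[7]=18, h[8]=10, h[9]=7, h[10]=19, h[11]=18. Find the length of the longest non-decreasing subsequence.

6

Track the smallest tail for each achievable length (allowing ties):
3 → extends → [3]
9 → extends → [3, 9]
19 → extends → [3, 9, 19]
14 → replaces 19 → [3, 9, 14]
8 → replaces 9 → [3, 8, 14]
14 → extends → [3, 8, 14, 14]
10 → replaces 14 → [3, 8, 10, 14]
18 → extends → [3, 8, 10, 14, 18]
10 → replaces 14 → [3, 8, 10, 10, 18]
7 → replaces 8 → [3, 7, 10, 10, 18]
19 → extends → [3, 7, 10, 10, 18, 19]
18 → replaces 19 → [3, 7, 10, 10, 18, 18]
Six tails, so the longest non-decreasing subsequence has length 6 (e.g. 3, 9, 14, 14, 18, 19).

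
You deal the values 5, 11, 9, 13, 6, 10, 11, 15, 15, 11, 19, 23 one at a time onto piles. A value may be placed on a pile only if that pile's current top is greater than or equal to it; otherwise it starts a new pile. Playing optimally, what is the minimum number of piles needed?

7

The minimum number of non-increasing subsequences covering a sequence equals the length of its longest strictly increasing subsequence.
LIS length is 7 (e.g. 5, 9, 10, 11, 15, 19, 23), so 7 piles are needed.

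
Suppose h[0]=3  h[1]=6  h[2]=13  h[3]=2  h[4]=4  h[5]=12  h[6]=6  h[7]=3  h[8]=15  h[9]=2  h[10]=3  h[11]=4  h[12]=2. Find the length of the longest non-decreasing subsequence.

Let dp[i] be the length of the longest such subsequence ending at index i:
i:      0  1  2  3  4  5  6  7  8  9 10 11 12
h[i]:   3  6 13  2  4 12  6  3 15  2  3  4  2
dp:     1  2  3  1  2  3  3  2  4  2  3  4  3
Maximum dp value is 4.

4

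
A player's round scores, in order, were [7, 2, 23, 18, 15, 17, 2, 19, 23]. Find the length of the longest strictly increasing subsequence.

5

Track the smallest tail for each achievable length (strict):
7 → extends → [7]
2 → replaces 7 → [2]
23 → extends → [2, 23]
18 → replaces 23 → [2, 18]
15 → replaces 18 → [2, 15]
17 → extends → [2, 15, 17]
2 → already a tail → [2, 15, 17]
19 → extends → [2, 15, 17, 19]
23 → extends → [2, 15, 17, 19, 23]
Five tails, so the longest strictly increasing subsequence has length 5 (e.g. 7, 15, 17, 19, 23).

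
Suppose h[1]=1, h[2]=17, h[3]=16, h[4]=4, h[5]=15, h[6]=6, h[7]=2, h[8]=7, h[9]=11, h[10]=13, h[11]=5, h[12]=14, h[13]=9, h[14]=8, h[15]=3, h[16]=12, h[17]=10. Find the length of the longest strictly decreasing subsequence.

7

Let dp[i] be the longest strictly decreasing subsequence ending at i:
i:      1  2  3  4  5  6  7  8  9 10 11 12 13 14 15 16 17
h[i]:   1 17 16  4 15  6  2  7 11 13  5 14  9  8  3 12 10
dp:     1  1  2  3  3  4  5  4  4  4  5  4  5  6  7  5  6
Maximum is 7.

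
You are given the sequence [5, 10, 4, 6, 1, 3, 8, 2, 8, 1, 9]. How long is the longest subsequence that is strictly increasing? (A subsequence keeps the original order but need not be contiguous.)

4

Let dp[i] be the length of the longest such subsequence ending at index i:
i:      1  2  3  4  5  6  7  8  9 10 11
a[i]:   5 10  4  6  1  3  8  2  8  1  9
dp:     1  2  1  2  1  2  3  2  3  1  4
Maximum dp value is 4.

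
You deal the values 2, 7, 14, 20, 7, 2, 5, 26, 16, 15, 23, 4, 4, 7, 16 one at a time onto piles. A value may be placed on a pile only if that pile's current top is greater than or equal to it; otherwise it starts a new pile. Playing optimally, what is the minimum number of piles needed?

5

Place each on the leftmost legal pile:
2 → new pile 1 (tops now [2])
7 → new pile 2 (tops now [2, 7])
14 → new pile 3 (tops now [2, 7, 14])
20 → new pile 4 (tops now [2, 7, 14, 20])
7 → pile 2 (tops now [2, 7, 14, 20])
2 → pile 1 (tops now [2, 7, 14, 20])
5 → pile 2 (tops now [2, 5, 14, 20])
26 → new pile 5 (tops now [2, 5, 14, 20, 26])
16 → pile 4 (tops now [2, 5, 14, 16, 26])
15 → pile 4 (tops now [2, 5, 14, 15, 26])
23 → pile 5 (tops now [2, 5, 14, 15, 23])
4 → pile 2 (tops now [2, 4, 14, 15, 23])
4 → pile 2 (tops now [2, 4, 14, 15, 23])
7 → pile 3 (tops now [2, 4, 7, 15, 23])
16 → pile 5 (tops now [2, 4, 7, 15, 16])
Five piles.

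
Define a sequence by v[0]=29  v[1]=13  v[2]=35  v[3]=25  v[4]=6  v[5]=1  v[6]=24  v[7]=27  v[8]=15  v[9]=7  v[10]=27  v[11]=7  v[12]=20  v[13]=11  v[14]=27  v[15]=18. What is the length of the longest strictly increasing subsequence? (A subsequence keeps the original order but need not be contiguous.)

4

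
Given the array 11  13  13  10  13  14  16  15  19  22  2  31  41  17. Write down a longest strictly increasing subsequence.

11, 13, 14, 16, 19, 22, 31, 41

Patience tails give the LIS length; then backtrack through the dp parents:
11 → extends → [11]
13 → extends → [11, 13]
13 → already a tail → [11, 13]
10 → replaces 11 → [10, 13]
13 → already a tail → [10, 13]
14 → extends → [10, 13, 14]
16 → extends → [10, 13, 14, 16]
15 → replaces 16 → [10, 13, 14, 15]
19 → extends → [10, 13, 14, 15, 19]
22 → extends → [10, 13, 14, 15, 19, 22]
2 → replaces 10 → [2, 13, 14, 15, 19, 22]
31 → extends → [2, 13, 14, 15, 19, 22, 31]
41 → extends → [2, 13, 14, 15, 19, 22, 31, 41]
17 → replaces 19 → [2, 13, 14, 15, 17, 22, 31, 41]
Length 8; one witness is 11, 13, 14, 16, 19, 22, 31, 41.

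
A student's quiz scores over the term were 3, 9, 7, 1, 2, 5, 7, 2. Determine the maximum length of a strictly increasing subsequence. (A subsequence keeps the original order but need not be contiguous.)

Let dp[i] be the length of the longest such subsequence ending at index i:
i:     1 2 3 4 5 6 7 8
a[i]:  3 9 7 1 2 5 7 2
dp:    1 2 2 1 2 3 4 2
Maximum dp value is 4.

4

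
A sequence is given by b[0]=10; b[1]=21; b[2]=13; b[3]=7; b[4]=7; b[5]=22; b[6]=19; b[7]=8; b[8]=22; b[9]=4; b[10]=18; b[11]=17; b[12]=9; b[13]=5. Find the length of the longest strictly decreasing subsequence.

6

Let dp[i] be the longest strictly decreasing subsequence ending at i:
i:      0  1  2  3  4  5  6  7  8  9 10 11 12 13
b[i]:  10 21 13  7  7 22 19  8 22  4 18 17  9  5
dp:     1  1  2  3  3  1  2  3  1  4  3  4  5  6
Maximum is 6.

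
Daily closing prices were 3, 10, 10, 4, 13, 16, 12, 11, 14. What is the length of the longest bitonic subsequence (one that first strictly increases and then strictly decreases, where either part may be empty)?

inc[i] = longest strictly increasing subsequence ending at i; dec[i] = longest strictly decreasing subsequence starting at i:
i:      1  2  3  4  5  6  7  8  9
a[i]:   3 10 10  4 13 16 12 11 14
inc:    1  2  2  2  3  4  3  3  4
dec:    1  2  2  1  3  3  2  1  1
Best peak at i=6 (value 16): inc=4, dec=3, length 4+3−1 = 6.

6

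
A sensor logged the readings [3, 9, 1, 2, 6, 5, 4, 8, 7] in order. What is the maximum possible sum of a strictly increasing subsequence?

Let S[i] be the best sum of a strictly increasing subsequence ending at i:
i:      1  2  3  4  5  6  7  8  9
a[i]:   3  9  1  2  6  5  4  8  7
S:      3 12  1  3  9  8  7 17 16
Maximum is 17 (e.g. 1 + 2 + 6 + 8).

17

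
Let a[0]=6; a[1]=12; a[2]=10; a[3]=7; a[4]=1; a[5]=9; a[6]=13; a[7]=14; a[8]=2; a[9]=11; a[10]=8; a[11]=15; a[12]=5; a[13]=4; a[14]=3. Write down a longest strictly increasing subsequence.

Patience tails give the LIS length; then backtrack through the dp parents:
6 → extends → [6]
12 → extends → [6, 12]
10 → replaces 12 → [6, 10]
7 → replaces 10 → [6, 7]
1 → replaces 6 → [1, 7]
9 → extends → [1, 7, 9]
13 → extends → [1, 7, 9, 13]
14 → extends → [1, 7, 9, 13, 14]
2 → replaces 7 → [1, 2, 9, 13, 14]
11 → replaces 13 → [1, 2, 9, 11, 14]
8 → replaces 9 → [1, 2, 8, 11, 14]
15 → extends → [1, 2, 8, 11, 14, 15]
5 → replaces 8 → [1, 2, 5, 11, 14, 15]
4 → replaces 5 → [1, 2, 4, 11, 14, 15]
3 → replaces 4 → [1, 2, 3, 11, 14, 15]
Length 6; one witness is 6, 7, 9, 13, 14, 15.

6, 7, 9, 13, 14, 15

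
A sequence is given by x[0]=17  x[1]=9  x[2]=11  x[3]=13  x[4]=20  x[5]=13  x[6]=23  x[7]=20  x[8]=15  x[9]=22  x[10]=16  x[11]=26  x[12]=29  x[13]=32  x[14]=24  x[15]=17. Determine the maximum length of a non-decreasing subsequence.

Track the smallest tail for each achievable length (allowing ties):
17 → extends → [17]
9 → replaces 17 → [9]
11 → extends → [9, 11]
13 → extends → [9, 11, 13]
20 → extends → [9, 11, 13, 20]
13 → replaces 20 → [9, 11, 13, 13]
23 → extends → [9, 11, 13, 13, 23]
20 → replaces 23 → [9, 11, 13, 13, 20]
15 → replaces 20 → [9, 11, 13, 13, 15]
22 → extends → [9, 11, 13, 13, 15, 22]
16 → replaces 22 → [9, 11, 13, 13, 15, 16]
26 → extends → [9, 11, 13, 13, 15, 16, 26]
29 → extends → [9, 11, 13, 13, 15, 16, 26, 29]
32 → extends → [9, 11, 13, 13, 15, 16, 26, 29, 32]
24 → replaces 26 → [9, 11, 13, 13, 15, 16, 24, 29, 32]
17 → replaces 24 → [9, 11, 13, 13, 15, 16, 17, 29, 32]
Nine tails, so the longest non-decreasing subsequence has length 9 (e.g. 9, 11, 13, 20, 20, 22, 26, 29, 32).

9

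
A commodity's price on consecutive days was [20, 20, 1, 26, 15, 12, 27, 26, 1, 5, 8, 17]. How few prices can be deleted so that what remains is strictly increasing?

8

Fewest deletions = n − (longest strictly increasing subsequence).
i:      1  2  3  4  5  6  7  8  9 10 11 12
a[i]:  20 20  1 26 15 12 27 26  1  5  8 17
dp:     1  1  1  2  2  2  3  3  1  2  3  4
max dp = 4, so deletions = 12 − 4 = 8.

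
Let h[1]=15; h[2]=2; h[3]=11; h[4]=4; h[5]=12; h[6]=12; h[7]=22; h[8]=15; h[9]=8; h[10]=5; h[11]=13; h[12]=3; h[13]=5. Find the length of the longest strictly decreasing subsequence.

5

Let dp[i] be the longest strictly decreasing subsequence ending at i:
i:      1  2  3  4  5  6  7  8  9 10 11 12 13
h[i]:  15  2 11  4 12 12 22 15  8  5 13  3  5
dp:     1  2  2  3  2  2  1  2  3  4  3  5  4
Maximum is 5.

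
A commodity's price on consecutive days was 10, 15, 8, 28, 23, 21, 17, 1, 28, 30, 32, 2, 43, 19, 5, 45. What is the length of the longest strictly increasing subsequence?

Track the smallest tail for each achievable length (strict):
10 → extends → [10]
15 → extends → [10, 15]
8 → replaces 10 → [8, 15]
28 → extends → [8, 15, 28]
23 → replaces 28 → [8, 15, 23]
21 → replaces 23 → [8, 15, 21]
17 → replaces 21 → [8, 15, 17]
1 → replaces 8 → [1, 15, 17]
28 → extends → [1, 15, 17, 28]
30 → extends → [1, 15, 17, 28, 30]
32 → extends → [1, 15, 17, 28, 30, 32]
2 → replaces 15 → [1, 2, 17, 28, 30, 32]
43 → extends → [1, 2, 17, 28, 30, 32, 43]
19 → replaces 28 → [1, 2, 17, 19, 30, 32, 43]
5 → replaces 17 → [1, 2, 5, 19, 30, 32, 43]
45 → extends → [1, 2, 5, 19, 30, 32, 43, 45]
Eight tails, so the longest strictly increasing subsequence has length 8 (e.g. 10, 15, 23, 28, 30, 32, 43, 45).

8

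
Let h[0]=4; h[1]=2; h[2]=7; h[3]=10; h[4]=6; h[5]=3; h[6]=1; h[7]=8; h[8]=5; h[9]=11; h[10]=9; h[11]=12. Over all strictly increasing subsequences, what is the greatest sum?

Let S[i] be the best sum of a strictly increasing subsequence ending at i:
i:      0  1  2  3  4  5  6  7  8  9 10 11
h[i]:   4  2  7 10  6  3  1  8  5 11  9 12
S:      4  2 11 21 10  5  1 19 10 32 28 44
Maximum is 44 (e.g. 4 + 7 + 10 + 11 + 12).

44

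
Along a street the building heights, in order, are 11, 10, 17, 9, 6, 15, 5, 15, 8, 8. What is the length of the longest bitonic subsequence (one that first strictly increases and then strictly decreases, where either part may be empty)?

inc[i] = longest strictly increasing subsequence ending at i; dec[i] = longest strictly decreasing subsequence starting at i:
i:      1  2  3  4  5  6  7  8  9 10
a[i]:  11 10 17  9  6 15  5 15  8  8
inc:    1  1  2  1  1  2  1  2  2  2
dec:    5  4  4  3  2  2  1  2  1  1
Best peak at i=1 (value 11): inc=1, dec=5, length 1+5−1 = 5.

5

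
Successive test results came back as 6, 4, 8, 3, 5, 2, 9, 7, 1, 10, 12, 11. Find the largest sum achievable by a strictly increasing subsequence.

Let S[i] be the best sum of a strictly increasing subsequence ending at i:
i:      1  2  3  4  5  6  7  8  9 10 11 12
a[i]:   6  4  8  3  5  2  9  7  1 10 12 11
S:      6  4 14  3  9  2 23 16  1 33 45 44
Maximum is 45 (e.g. 6 + 8 + 9 + 10 + 12).

45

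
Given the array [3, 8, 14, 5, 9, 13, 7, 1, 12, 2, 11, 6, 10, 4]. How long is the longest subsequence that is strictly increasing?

Track the smallest tail for each achievable length (strict):
3 → extends → [3]
8 → extends → [3, 8]
14 → extends → [3, 8, 14]
5 → replaces 8 → [3, 5, 14]
9 → replaces 14 → [3, 5, 9]
13 → extends → [3, 5, 9, 13]
7 → replaces 9 → [3, 5, 7, 13]
1 → replaces 3 → [1, 5, 7, 13]
12 → replaces 13 → [1, 5, 7, 12]
2 → replaces 5 → [1, 2, 7, 12]
11 → replaces 12 → [1, 2, 7, 11]
6 → replaces 7 → [1, 2, 6, 11]
10 → replaces 11 → [1, 2, 6, 10]
4 → replaces 6 → [1, 2, 4, 10]
Four tails, so the longest strictly increasing subsequence has length 4 (e.g. 3, 8, 9, 13).

4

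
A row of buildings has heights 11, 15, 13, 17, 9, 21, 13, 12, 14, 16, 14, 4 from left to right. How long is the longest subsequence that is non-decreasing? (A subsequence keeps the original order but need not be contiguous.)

Track the smallest tail for each achievable length (allowing ties):
11 → extends → [11]
15 → extends → [11, 15]
13 → replaces 15 → [11, 13]
17 → extends → [11, 13, 17]
9 → replaces 11 → [9, 13, 17]
21 → extends → [9, 13, 17, 21]
13 → replaces 17 → [9, 13, 13, 21]
12 → replaces 13 → [9, 12, 13, 21]
14 → replaces 21 → [9, 12, 13, 14]
16 → extends → [9, 12, 13, 14, 16]
14 → replaces 16 → [9, 12, 13, 14, 14]
4 → replaces 9 → [4, 12, 13, 14, 14]
Five tails, so the longest non-decreasing subsequence has length 5 (e.g. 11, 13, 13, 14, 16).

5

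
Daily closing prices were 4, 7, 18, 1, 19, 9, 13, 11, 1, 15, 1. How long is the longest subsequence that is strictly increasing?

5

Track the smallest tail for each achievable length (strict):
4 → extends → [4]
7 → extends → [4, 7]
18 → extends → [4, 7, 18]
1 → replaces 4 → [1, 7, 18]
19 → extends → [1, 7, 18, 19]
9 → replaces 18 → [1, 7, 9, 19]
13 → replaces 19 → [1, 7, 9, 13]
11 → replaces 13 → [1, 7, 9, 11]
1 → already a tail → [1, 7, 9, 11]
15 → extends → [1, 7, 9, 11, 15]
1 → already a tail → [1, 7, 9, 11, 15]
Five tails, so the longest strictly increasing subsequence has length 5 (e.g. 4, 7, 9, 13, 15).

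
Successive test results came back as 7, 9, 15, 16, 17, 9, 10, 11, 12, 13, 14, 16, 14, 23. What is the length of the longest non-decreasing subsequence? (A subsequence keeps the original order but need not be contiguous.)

10

Track the smallest tail for each achievable length (allowing ties):
7 → extends → [7]
9 → extends → [7, 9]
15 → extends → [7, 9, 15]
16 → extends → [7, 9, 15, 16]
17 → extends → [7, 9, 15, 16, 17]
9 → replaces 15 → [7, 9, 9, 16, 17]
10 → replaces 16 → [7, 9, 9, 10, 17]
11 → replaces 17 → [7, 9, 9, 10, 11]
12 → extends → [7, 9, 9, 10, 11, 12]
13 → extends → [7, 9, 9, 10, 11, 12, 13]
14 → extends → [7, 9, 9, 10, 11, 12, 13, 14]
16 → extends → [7, 9, 9, 10, 11, 12, 13, 14, 16]
14 → replaces 16 → [7, 9, 9, 10, 11, 12, 13, 14, 14]
23 → extends → [7, 9, 9, 10, 11, 12, 13, 14, 14, 23]
Ten tails, so the longest non-decreasing subsequence has length 10 (e.g. 7, 9, 9, 10, 11, 12, 13, 14, 16, 23).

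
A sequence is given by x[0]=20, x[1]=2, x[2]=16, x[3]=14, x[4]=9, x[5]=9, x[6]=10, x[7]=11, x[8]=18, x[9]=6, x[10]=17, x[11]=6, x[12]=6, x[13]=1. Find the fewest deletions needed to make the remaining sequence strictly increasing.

Fewest deletions = n − (longest strictly increasing subsequence).
i:      0  1  2  3  4  5  6  7  8  9 10 11 12 13
x[i]:  20  2 16 14  9  9 10 11 18  6 17  6  6  1
dp:     1  1  2  2  2  2  3  4  5  2  5  2  2  1
max dp = 5, so deletions = 14 − 5 = 9.

9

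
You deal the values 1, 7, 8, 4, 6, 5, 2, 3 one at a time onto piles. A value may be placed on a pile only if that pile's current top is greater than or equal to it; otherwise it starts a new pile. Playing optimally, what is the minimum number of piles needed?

Place each on the leftmost legal pile:
1 → new pile 1 (tops now [1])
7 → new pile 2 (tops now [1, 7])
8 → new pile 3 (tops now [1, 7, 8])
4 → pile 2 (tops now [1, 4, 8])
6 → pile 3 (tops now [1, 4, 6])
5 → pile 3 (tops now [1, 4, 5])
2 → pile 2 (tops now [1, 2, 5])
3 → pile 3 (tops now [1, 2, 3])
Three piles.

3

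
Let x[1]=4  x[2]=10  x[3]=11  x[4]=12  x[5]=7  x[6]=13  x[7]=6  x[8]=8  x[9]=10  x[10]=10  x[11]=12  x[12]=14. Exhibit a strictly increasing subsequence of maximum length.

4, 10, 11, 12, 13, 14

Patience tails give the LIS length; then backtrack through the dp parents:
4 → extends → [4]
10 → extends → [4, 10]
11 → extends → [4, 10, 11]
12 → extends → [4, 10, 11, 12]
7 → replaces 10 → [4, 7, 11, 12]
13 → extends → [4, 7, 11, 12, 13]
6 → replaces 7 → [4, 6, 11, 12, 13]
8 → replaces 11 → [4, 6, 8, 12, 13]
10 → replaces 12 → [4, 6, 8, 10, 13]
10 → already a tail → [4, 6, 8, 10, 13]
12 → replaces 13 → [4, 6, 8, 10, 12]
14 → extends → [4, 6, 8, 10, 12, 14]
Length 6; one witness is 4, 10, 11, 12, 13, 14.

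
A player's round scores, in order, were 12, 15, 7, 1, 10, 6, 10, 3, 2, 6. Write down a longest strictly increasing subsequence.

Patience tails give the LIS length; then backtrack through the dp parents:
12 → extends → [12]
15 → extends → [12, 15]
7 → replaces 12 → [7, 15]
1 → replaces 7 → [1, 15]
10 → replaces 15 → [1, 10]
6 → replaces 10 → [1, 6]
10 → extends → [1, 6, 10]
3 → replaces 6 → [1, 3, 10]
2 → replaces 3 → [1, 2, 10]
6 → replaces 10 → [1, 2, 6]
Length 3; one witness is 1, 6, 10.

1, 6, 10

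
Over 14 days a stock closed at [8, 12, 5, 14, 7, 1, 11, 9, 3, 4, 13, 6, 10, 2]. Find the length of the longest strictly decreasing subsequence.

Negate each value so 'decreasing' becomes 'increasing', then run patience tails on the negated sequence:
-8 → extends → [-8]
-12 → replaces -8 → [-12]
-5 → extends → [-12, -5]
-14 → replaces -12 → [-14, -5]
-7 → replaces -5 → [-14, -7]
-1 → extends → [-14, -7, -1]
-11 → replaces -7 → [-14, -11, -1]
-9 → replaces -1 → [-14, -11, -9]
-3 → extends → [-14, -11, -9, -3]
-4 → replaces -3 → [-14, -11, -9, -4]
-13 → replaces -11 → [-14, -13, -9, -4]
-6 → replaces -4 → [-14, -13, -9, -6]
-10 → replaces -9 → [-14, -13, -10, -6]
-2 → extends → [-14, -13, -10, -6, -2]
Five tails, so the longest strictly decreasing subsequence of the original has length 5.

5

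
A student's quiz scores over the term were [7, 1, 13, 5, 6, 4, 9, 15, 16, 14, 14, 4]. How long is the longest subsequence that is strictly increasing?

Track the smallest tail for each achievable length (strict):
7 → extends → [7]
1 → replaces 7 → [1]
13 → extends → [1, 13]
5 → replaces 13 → [1, 5]
6 → extends → [1, 5, 6]
4 → replaces 5 → [1, 4, 6]
9 → extends → [1, 4, 6, 9]
15 → extends → [1, 4, 6, 9, 15]
16 → extends → [1, 4, 6, 9, 15, 16]
14 → replaces 15 → [1, 4, 6, 9, 14, 16]
14 → already a tail → [1, 4, 6, 9, 14, 16]
4 → already a tail → [1, 4, 6, 9, 14, 16]
Six tails, so the longest strictly increasing subsequence has length 6 (e.g. 1, 5, 6, 9, 15, 16).

6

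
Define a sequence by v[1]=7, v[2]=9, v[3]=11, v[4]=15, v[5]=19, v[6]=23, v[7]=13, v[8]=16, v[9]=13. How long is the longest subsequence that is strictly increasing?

6

Track the smallest tail for each achievable length (strict):
7 → extends → [7]
9 → extends → [7, 9]
11 → extends → [7, 9, 11]
15 → extends → [7, 9, 11, 15]
19 → extends → [7, 9, 11, 15, 19]
23 → extends → [7, 9, 11, 15, 19, 23]
13 → replaces 15 → [7, 9, 11, 13, 19, 23]
16 → replaces 19 → [7, 9, 11, 13, 16, 23]
13 → already a tail → [7, 9, 11, 13, 16, 23]
Six tails, so the longest strictly increasing subsequence has length 6 (e.g. 7, 9, 11, 15, 19, 23).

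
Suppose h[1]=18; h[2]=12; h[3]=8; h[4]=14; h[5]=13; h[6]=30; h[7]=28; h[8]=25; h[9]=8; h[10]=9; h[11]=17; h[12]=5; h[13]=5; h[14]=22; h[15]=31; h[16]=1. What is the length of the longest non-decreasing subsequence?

Track the smallest tail for each achievable length (allowing ties):
18 → extends → [18]
12 → replaces 18 → [12]
8 → replaces 12 → [8]
14 → extends → [8, 14]
13 → replaces 14 → [8, 13]
30 → extends → [8, 13, 30]
28 → replaces 30 → [8, 13, 28]
25 → replaces 28 → [8, 13, 25]
8 → replaces 13 → [8, 8, 25]
9 → replaces 25 → [8, 8, 9]
17 → extends → [8, 8, 9, 17]
5 → replaces 8 → [5, 8, 9, 17]
5 → replaces 8 → [5, 5, 9, 17]
22 → extends → [5, 5, 9, 17, 22]
31 → extends → [5, 5, 9, 17, 22, 31]
1 → replaces 5 → [1, 5, 9, 17, 22, 31]
Six tails, so the longest non-decreasing subsequence has length 6 (e.g. 8, 8, 9, 17, 22, 31).

6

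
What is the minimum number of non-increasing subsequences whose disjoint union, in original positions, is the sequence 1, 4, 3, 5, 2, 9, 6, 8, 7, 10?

Place each on the leftmost legal pile:
1 → new pile 1 (tops now [1])
4 → new pile 2 (tops now [1, 4])
3 → pile 2 (tops now [1, 3])
5 → new pile 3 (tops now [1, 3, 5])
2 → pile 2 (tops now [1, 2, 5])
9 → new pile 4 (tops now [1, 2, 5, 9])
6 → pile 4 (tops now [1, 2, 5, 6])
8 → new pile 5 (tops now [1, 2, 5, 6, 8])
7 → pile 5 (tops now [1, 2, 5, 6, 7])
10 → new pile 6 (tops now [1, 2, 5, 6, 7, 10])
Six piles.

6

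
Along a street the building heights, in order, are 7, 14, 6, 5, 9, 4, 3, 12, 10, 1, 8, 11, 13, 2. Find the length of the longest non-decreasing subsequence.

Let dp[i] be the length of the longest such subsequence ending at index i:
i:      1  2  3  4  5  6  7  8  9 10 11 12 13 14
a[i]:   7 14  6  5  9  4  3 12 10  1  8 11 13  2
dp:     1  2  1  1  2  1  1  3  3  1  2  4  5  2
Maximum dp value is 5.

5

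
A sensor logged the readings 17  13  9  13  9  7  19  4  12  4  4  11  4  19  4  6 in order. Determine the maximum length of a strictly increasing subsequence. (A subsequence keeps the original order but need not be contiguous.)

3

Let dp[i] be the length of the longest such subsequence ending at index i:
i:      1  2  3  4  5  6  7  8  9 10 11 12 13 14 15 16
a[i]:  17 13  9 13  9  7 19  4 12  4  4 11  4 19  4  6
dp:     1  1  1  2  1  1  3  1  2  1  1  2  1  3  1  2
Maximum dp value is 3.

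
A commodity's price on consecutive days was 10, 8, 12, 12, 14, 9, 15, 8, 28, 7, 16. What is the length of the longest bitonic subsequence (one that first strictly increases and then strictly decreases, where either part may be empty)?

inc[i] = longest strictly increasing subsequence ending at i; dec[i] = longest strictly decreasing subsequence starting at i:
i:      1  2  3  4  5  6  7  8  9 10 11
a[i]:  10  8 12 12 14  9 15  8 28  7 16
inc:    1  1  2  2  3  2  4  1  5  1  5
dec:    4  2  4  4  4  3  3  2  2  1  1
Best peak at i=5 (value 14): inc=3, dec=4, length 3+4−1 = 6.

6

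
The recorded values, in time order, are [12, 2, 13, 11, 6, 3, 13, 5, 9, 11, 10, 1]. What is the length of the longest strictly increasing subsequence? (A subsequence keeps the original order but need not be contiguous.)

Track the smallest tail for each achievable length (strict):
12 → extends → [12]
2 → replaces 12 → [2]
13 → extends → [2, 13]
11 → replaces 13 → [2, 11]
6 → replaces 11 → [2, 6]
3 → replaces 6 → [2, 3]
13 → extends → [2, 3, 13]
5 → replaces 13 → [2, 3, 5]
9 → extends → [2, 3, 5, 9]
11 → extends → [2, 3, 5, 9, 11]
10 → replaces 11 → [2, 3, 5, 9, 10]
1 → replaces 2 → [1, 3, 5, 9, 10]
Five tails, so the longest strictly increasing subsequence has length 5 (e.g. 2, 3, 5, 9, 11).

5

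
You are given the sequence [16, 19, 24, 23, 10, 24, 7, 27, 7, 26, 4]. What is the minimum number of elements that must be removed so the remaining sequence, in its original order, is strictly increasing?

6

Fewest deletions = n − (longest strictly increasing subsequence).
i:      1  2  3  4  5  6  7  8  9 10 11
a[i]:  16 19 24 23 10 24  7 27  7 26  4
dp:     1  2  3  3  1  4  1  5  1  5  1
max dp = 5, so deletions = 11 − 5 = 6.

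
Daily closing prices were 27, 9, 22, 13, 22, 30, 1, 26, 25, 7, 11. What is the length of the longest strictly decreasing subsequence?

Let dp[i] be the longest strictly decreasing subsequence ending at i:
i:      1  2  3  4  5  6  7  8  9 10 11
a[i]:  27  9 22 13 22 30  1 26 25  7 11
dp:     1  2  2  3  2  1  4  2  3  4  4
Maximum is 4.

4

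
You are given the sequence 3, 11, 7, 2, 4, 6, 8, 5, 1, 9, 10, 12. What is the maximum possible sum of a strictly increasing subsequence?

Let S[i] be the best sum of a strictly increasing subsequence ending at i:
i:      1  2  3  4  5  6  7  8  9 10 11 12
a[i]:   3 11  7  2  4  6  8  5  1  9 10 12
S:      3 14 10  2  7 13 21 12  1 30 40 52
Maximum is 52 (e.g. 3 + 4 + 6 + 8 + 9 + 10 + 12).

52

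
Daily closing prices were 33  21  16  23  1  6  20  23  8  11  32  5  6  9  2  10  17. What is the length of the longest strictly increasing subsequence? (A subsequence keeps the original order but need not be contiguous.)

Track the smallest tail for each achievable length (strict):
33 → extends → [33]
21 → replaces 33 → [21]
16 → replaces 21 → [16]
23 → extends → [16, 23]
1 → replaces 16 → [1, 23]
6 → replaces 23 → [1, 6]
20 → extends → [1, 6, 20]
23 → extends → [1, 6, 20, 23]
8 → replaces 20 → [1, 6, 8, 23]
11 → replaces 23 → [1, 6, 8, 11]
32 → extends → [1, 6, 8, 11, 32]
5 → replaces 6 → [1, 5, 8, 11, 32]
6 → replaces 8 → [1, 5, 6, 11, 32]
9 → replaces 11 → [1, 5, 6, 9, 32]
2 → replaces 5 → [1, 2, 6, 9, 32]
10 → replaces 32 → [1, 2, 6, 9, 10]
17 → extends → [1, 2, 6, 9, 10, 17]
Six tails, so the longest strictly increasing subsequence has length 6 (e.g. 1, 6, 8, 9, 10, 17).

6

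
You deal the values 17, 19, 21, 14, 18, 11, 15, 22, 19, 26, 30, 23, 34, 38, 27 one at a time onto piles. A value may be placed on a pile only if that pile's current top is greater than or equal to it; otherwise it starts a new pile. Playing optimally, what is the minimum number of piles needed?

8

Place each on the leftmost legal pile:
17 → new pile 1 (tops now [17])
19 → new pile 2 (tops now [17, 19])
21 → new pile 3 (tops now [17, 19, 21])
14 → pile 1 (tops now [14, 19, 21])
18 → pile 2 (tops now [14, 18, 21])
11 → pile 1 (tops now [11, 18, 21])
15 → pile 2 (tops now [11, 15, 21])
22 → new pile 4 (tops now [11, 15, 21, 22])
19 → pile 3 (tops now [11, 15, 19, 22])
26 → new pile 5 (tops now [11, 15, 19, 22, 26])
30 → new pile 6 (tops now [11, 15, 19, 22, 26, 30])
23 → pile 5 (tops now [11, 15, 19, 22, 23, 30])
34 → new pile 7 (tops now [11, 15, 19, 22, 23, 30, 34])
38 → new pile 8 (tops now [11, 15, 19, 22, 23, 30, 34, 38])
27 → pile 6 (tops now [11, 15, 19, 22, 23, 27, 34, 38])
Eight piles.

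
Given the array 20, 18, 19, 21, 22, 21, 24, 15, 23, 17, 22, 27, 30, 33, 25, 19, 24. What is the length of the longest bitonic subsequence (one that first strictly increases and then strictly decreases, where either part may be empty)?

10

inc[i] = longest strictly increasing subsequence ending at i; dec[i] = longest strictly decreasing subsequence starting at i:
i:      1  2  3  4  5  6  7  8  9 10 11 12 13 14 15 16 17
a[i]:  20 18 19 21 22 21 24 15 23 17 22 27 30 33 25 19 24
inc:    1  1  2  3  4  3  5  1  5  2  4  6  7  8  6  3  6
dec:    3  2  2  2  3  2  4  1  3  1  2  3  3  3  2  1  1
Best peak at i=14 (value 33): inc=8, dec=3, length 8+3−1 = 10.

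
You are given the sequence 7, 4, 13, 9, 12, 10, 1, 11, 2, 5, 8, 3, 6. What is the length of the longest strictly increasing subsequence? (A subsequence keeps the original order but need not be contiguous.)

4

Let dp[i] be the length of the longest such subsequence ending at index i:
i:      1  2  3  4  5  6  7  8  9 10 11 12 13
a[i]:   7  4 13  9 12 10  1 11  2  5  8  3  6
dp:     1  1  2  2  3  3  1  4  2  3  4  3  4
Maximum dp value is 4.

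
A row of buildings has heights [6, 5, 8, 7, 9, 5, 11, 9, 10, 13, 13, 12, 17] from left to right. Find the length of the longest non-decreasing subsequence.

Let dp[i] be the length of the longest such subsequence ending at index i:
i:      1  2  3  4  5  6  7  8  9 10 11 12 13
a[i]:   6  5  8  7  9  5 11  9 10 13 13 12 17
dp:     1  1  2  2  3  2  4  4  5  6  7  6  8
Maximum dp value is 8.

8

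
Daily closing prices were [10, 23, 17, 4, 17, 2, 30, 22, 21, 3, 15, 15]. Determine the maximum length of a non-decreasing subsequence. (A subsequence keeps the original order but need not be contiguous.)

4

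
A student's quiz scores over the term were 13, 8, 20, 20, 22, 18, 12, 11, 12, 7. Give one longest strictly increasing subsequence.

Patience tails give the LIS length; then backtrack through the dp parents:
13 → extends → [13]
8 → replaces 13 → [8]
20 → extends → [8, 20]
20 → already a tail → [8, 20]
22 → extends → [8, 20, 22]
18 → replaces 20 → [8, 18, 22]
12 → replaces 18 → [8, 12, 22]
11 → replaces 12 → [8, 11, 22]
12 → replaces 22 → [8, 11, 12]
7 → replaces 8 → [7, 11, 12]
Length 3; one witness is 13, 20, 22.

13, 20, 22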